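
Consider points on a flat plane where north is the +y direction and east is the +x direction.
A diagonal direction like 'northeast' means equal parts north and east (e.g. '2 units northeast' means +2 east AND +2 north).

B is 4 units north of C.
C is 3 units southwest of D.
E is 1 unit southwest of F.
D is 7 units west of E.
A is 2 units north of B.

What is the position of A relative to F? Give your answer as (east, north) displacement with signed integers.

Place F at the origin (east=0, north=0).
  E is 1 unit southwest of F: delta (east=-1, north=-1); E at (east=-1, north=-1).
  D is 7 units west of E: delta (east=-7, north=+0); D at (east=-8, north=-1).
  C is 3 units southwest of D: delta (east=-3, north=-3); C at (east=-11, north=-4).
  B is 4 units north of C: delta (east=+0, north=+4); B at (east=-11, north=0).
  A is 2 units north of B: delta (east=+0, north=+2); A at (east=-11, north=2).
Therefore A relative to F: (east=-11, north=2).

Answer: A is at (east=-11, north=2) relative to F.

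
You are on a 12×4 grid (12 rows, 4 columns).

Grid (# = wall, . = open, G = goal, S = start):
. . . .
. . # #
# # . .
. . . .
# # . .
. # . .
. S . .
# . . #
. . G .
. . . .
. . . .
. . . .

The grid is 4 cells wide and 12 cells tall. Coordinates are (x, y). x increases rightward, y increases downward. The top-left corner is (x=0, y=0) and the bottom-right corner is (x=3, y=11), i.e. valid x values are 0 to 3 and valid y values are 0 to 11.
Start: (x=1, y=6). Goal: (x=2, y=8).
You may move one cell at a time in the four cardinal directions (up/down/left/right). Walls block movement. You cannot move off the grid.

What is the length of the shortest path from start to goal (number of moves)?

BFS from (x=1, y=6) until reaching (x=2, y=8):
  Distance 0: (x=1, y=6)
  Distance 1: (x=0, y=6), (x=2, y=6), (x=1, y=7)
  Distance 2: (x=0, y=5), (x=2, y=5), (x=3, y=6), (x=2, y=7), (x=1, y=8)
  Distance 3: (x=2, y=4), (x=3, y=5), (x=0, y=8), (x=2, y=8), (x=1, y=9)  <- goal reached here
One shortest path (3 moves): (x=1, y=6) -> (x=2, y=6) -> (x=2, y=7) -> (x=2, y=8)

Answer: Shortest path length: 3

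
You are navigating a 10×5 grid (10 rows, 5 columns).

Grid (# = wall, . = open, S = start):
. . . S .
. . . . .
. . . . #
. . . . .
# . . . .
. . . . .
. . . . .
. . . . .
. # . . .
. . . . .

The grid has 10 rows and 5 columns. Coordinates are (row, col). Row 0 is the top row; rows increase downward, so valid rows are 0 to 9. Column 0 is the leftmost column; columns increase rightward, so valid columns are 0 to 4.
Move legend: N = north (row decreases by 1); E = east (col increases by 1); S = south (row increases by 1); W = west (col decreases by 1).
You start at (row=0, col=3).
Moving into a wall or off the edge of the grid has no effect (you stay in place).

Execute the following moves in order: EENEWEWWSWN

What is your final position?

Start: (row=0, col=3)
  E (east): (row=0, col=3) -> (row=0, col=4)
  E (east): blocked, stay at (row=0, col=4)
  N (north): blocked, stay at (row=0, col=4)
  E (east): blocked, stay at (row=0, col=4)
  W (west): (row=0, col=4) -> (row=0, col=3)
  E (east): (row=0, col=3) -> (row=0, col=4)
  W (west): (row=0, col=4) -> (row=0, col=3)
  W (west): (row=0, col=3) -> (row=0, col=2)
  S (south): (row=0, col=2) -> (row=1, col=2)
  W (west): (row=1, col=2) -> (row=1, col=1)
  N (north): (row=1, col=1) -> (row=0, col=1)
Final: (row=0, col=1)

Answer: Final position: (row=0, col=1)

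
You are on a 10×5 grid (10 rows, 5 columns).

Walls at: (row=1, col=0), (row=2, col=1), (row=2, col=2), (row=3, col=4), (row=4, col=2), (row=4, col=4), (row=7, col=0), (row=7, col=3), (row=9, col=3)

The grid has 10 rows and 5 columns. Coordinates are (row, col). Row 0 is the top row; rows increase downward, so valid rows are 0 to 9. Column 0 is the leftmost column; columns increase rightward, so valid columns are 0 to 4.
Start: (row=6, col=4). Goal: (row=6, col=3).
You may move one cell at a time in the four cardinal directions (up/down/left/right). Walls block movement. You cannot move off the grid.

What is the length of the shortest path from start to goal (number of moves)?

BFS from (row=6, col=4) until reaching (row=6, col=3):
  Distance 0: (row=6, col=4)
  Distance 1: (row=5, col=4), (row=6, col=3), (row=7, col=4)  <- goal reached here
One shortest path (1 moves): (row=6, col=4) -> (row=6, col=3)

Answer: Shortest path length: 1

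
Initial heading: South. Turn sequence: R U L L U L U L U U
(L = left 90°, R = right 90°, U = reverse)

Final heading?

Start: South
  R (right (90° clockwise)) -> West
  U (U-turn (180°)) -> East
  L (left (90° counter-clockwise)) -> North
  L (left (90° counter-clockwise)) -> West
  U (U-turn (180°)) -> East
  L (left (90° counter-clockwise)) -> North
  U (U-turn (180°)) -> South
  L (left (90° counter-clockwise)) -> East
  U (U-turn (180°)) -> West
  U (U-turn (180°)) -> East
Final: East

Answer: Final heading: East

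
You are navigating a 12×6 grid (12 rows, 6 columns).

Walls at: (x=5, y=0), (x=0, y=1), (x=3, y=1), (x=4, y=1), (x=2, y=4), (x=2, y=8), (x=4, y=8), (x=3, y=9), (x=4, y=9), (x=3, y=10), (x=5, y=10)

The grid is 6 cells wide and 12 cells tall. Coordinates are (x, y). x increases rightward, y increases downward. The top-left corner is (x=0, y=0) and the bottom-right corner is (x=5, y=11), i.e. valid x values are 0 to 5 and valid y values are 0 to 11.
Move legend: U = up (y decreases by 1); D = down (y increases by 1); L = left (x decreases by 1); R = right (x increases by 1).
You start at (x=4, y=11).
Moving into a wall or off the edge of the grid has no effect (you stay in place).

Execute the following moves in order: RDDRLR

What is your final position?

Start: (x=4, y=11)
  R (right): (x=4, y=11) -> (x=5, y=11)
  D (down): blocked, stay at (x=5, y=11)
  D (down): blocked, stay at (x=5, y=11)
  R (right): blocked, stay at (x=5, y=11)
  L (left): (x=5, y=11) -> (x=4, y=11)
  R (right): (x=4, y=11) -> (x=5, y=11)
Final: (x=5, y=11)

Answer: Final position: (x=5, y=11)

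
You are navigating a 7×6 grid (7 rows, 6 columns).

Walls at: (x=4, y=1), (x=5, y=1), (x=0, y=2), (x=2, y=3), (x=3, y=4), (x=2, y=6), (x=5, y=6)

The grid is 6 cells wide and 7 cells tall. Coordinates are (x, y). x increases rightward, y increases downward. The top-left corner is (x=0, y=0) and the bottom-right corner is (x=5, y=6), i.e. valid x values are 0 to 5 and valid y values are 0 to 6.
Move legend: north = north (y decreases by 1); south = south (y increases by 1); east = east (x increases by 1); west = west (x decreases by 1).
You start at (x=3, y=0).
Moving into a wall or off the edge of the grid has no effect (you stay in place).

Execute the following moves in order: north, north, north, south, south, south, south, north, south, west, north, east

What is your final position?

Start: (x=3, y=0)
  [×3]north (north): blocked, stay at (x=3, y=0)
  south (south): (x=3, y=0) -> (x=3, y=1)
  south (south): (x=3, y=1) -> (x=3, y=2)
  south (south): (x=3, y=2) -> (x=3, y=3)
  south (south): blocked, stay at (x=3, y=3)
  north (north): (x=3, y=3) -> (x=3, y=2)
  south (south): (x=3, y=2) -> (x=3, y=3)
  west (west): blocked, stay at (x=3, y=3)
  north (north): (x=3, y=3) -> (x=3, y=2)
  east (east): (x=3, y=2) -> (x=4, y=2)
Final: (x=4, y=2)

Answer: Final position: (x=4, y=2)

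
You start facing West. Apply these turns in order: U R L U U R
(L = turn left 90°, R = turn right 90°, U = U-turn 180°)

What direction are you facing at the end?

Start: West
  U (U-turn (180°)) -> East
  R (right (90° clockwise)) -> South
  L (left (90° counter-clockwise)) -> East
  U (U-turn (180°)) -> West
  U (U-turn (180°)) -> East
  R (right (90° clockwise)) -> South
Final: South

Answer: Final heading: South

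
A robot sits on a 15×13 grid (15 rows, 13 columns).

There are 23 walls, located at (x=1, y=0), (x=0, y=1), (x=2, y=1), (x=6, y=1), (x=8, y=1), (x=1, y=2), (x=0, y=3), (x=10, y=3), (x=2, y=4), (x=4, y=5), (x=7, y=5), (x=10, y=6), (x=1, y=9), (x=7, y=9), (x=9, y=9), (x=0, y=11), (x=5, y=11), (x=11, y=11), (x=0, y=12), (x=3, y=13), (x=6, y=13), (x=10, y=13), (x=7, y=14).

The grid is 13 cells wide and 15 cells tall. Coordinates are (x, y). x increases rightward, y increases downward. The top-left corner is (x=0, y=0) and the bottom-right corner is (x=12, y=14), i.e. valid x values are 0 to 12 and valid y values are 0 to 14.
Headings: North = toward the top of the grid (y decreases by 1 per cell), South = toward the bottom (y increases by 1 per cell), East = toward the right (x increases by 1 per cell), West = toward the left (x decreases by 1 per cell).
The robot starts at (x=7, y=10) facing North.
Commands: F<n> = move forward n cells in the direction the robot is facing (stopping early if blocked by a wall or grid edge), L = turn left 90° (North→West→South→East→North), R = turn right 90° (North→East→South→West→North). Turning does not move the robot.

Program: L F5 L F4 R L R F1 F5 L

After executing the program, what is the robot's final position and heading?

Start: (x=7, y=10), facing North
  L: turn left, now facing West
  F5: move forward 5, now at (x=2, y=10)
  L: turn left, now facing South
  F4: move forward 4, now at (x=2, y=14)
  R: turn right, now facing West
  L: turn left, now facing South
  R: turn right, now facing West
  F1: move forward 1, now at (x=1, y=14)
  F5: move forward 1/5 (blocked), now at (x=0, y=14)
  L: turn left, now facing South
Final: (x=0, y=14), facing South

Answer: Final position: (x=0, y=14), facing South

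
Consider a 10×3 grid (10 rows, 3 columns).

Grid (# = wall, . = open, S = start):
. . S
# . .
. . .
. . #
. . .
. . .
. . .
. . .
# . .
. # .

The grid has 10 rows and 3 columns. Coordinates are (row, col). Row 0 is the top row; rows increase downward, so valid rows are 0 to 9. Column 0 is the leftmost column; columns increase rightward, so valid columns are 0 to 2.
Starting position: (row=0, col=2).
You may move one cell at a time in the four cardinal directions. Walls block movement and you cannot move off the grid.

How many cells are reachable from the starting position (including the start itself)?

Answer: Reachable cells: 25

Derivation:
BFS flood-fill from (row=0, col=2):
  Distance 0: (row=0, col=2)
  Distance 1: (row=0, col=1), (row=1, col=2)
  Distance 2: (row=0, col=0), (row=1, col=1), (row=2, col=2)
  Distance 3: (row=2, col=1)
  Distance 4: (row=2, col=0), (row=3, col=1)
  Distance 5: (row=3, col=0), (row=4, col=1)
  Distance 6: (row=4, col=0), (row=4, col=2), (row=5, col=1)
  Distance 7: (row=5, col=0), (row=5, col=2), (row=6, col=1)
  Distance 8: (row=6, col=0), (row=6, col=2), (row=7, col=1)
  Distance 9: (row=7, col=0), (row=7, col=2), (row=8, col=1)
  Distance 10: (row=8, col=2)
  Distance 11: (row=9, col=2)
Total reachable: 25 (grid has 26 open cells total)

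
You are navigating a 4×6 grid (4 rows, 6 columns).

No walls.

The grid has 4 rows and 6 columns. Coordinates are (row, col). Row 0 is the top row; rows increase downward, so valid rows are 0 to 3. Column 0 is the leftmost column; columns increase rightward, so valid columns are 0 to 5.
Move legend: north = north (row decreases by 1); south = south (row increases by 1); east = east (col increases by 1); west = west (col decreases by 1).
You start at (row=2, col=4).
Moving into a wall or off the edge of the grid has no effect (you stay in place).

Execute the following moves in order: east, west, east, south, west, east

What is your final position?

Answer: Final position: (row=3, col=5)

Derivation:
Start: (row=2, col=4)
  east (east): (row=2, col=4) -> (row=2, col=5)
  west (west): (row=2, col=5) -> (row=2, col=4)
  east (east): (row=2, col=4) -> (row=2, col=5)
  south (south): (row=2, col=5) -> (row=3, col=5)
  west (west): (row=3, col=5) -> (row=3, col=4)
  east (east): (row=3, col=4) -> (row=3, col=5)
Final: (row=3, col=5)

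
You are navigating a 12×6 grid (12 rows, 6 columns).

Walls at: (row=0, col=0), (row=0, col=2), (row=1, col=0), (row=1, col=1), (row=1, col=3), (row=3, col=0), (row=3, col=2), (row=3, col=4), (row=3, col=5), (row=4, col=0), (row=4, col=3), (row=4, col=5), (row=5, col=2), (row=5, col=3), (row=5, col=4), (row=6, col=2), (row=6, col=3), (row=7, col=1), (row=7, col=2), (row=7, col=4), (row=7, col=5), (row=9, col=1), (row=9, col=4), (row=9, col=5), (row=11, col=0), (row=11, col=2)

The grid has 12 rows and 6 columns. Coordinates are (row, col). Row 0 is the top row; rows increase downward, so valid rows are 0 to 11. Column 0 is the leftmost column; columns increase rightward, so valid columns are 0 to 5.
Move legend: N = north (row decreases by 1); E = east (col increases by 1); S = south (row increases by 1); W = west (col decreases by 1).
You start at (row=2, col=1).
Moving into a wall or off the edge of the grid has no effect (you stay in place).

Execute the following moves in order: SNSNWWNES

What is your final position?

Start: (row=2, col=1)
  S (south): (row=2, col=1) -> (row=3, col=1)
  N (north): (row=3, col=1) -> (row=2, col=1)
  S (south): (row=2, col=1) -> (row=3, col=1)
  N (north): (row=3, col=1) -> (row=2, col=1)
  W (west): (row=2, col=1) -> (row=2, col=0)
  W (west): blocked, stay at (row=2, col=0)
  N (north): blocked, stay at (row=2, col=0)
  E (east): (row=2, col=0) -> (row=2, col=1)
  S (south): (row=2, col=1) -> (row=3, col=1)
Final: (row=3, col=1)

Answer: Final position: (row=3, col=1)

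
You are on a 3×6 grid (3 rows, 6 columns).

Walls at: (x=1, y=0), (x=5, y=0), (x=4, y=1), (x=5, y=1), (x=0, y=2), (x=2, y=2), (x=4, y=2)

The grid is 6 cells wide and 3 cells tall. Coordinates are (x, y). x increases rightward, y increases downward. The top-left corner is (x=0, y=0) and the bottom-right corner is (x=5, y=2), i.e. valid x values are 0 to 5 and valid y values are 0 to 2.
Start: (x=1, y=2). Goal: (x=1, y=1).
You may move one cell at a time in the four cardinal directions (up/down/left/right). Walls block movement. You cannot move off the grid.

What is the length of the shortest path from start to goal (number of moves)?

BFS from (x=1, y=2) until reaching (x=1, y=1):
  Distance 0: (x=1, y=2)
  Distance 1: (x=1, y=1)  <- goal reached here
One shortest path (1 moves): (x=1, y=2) -> (x=1, y=1)

Answer: Shortest path length: 1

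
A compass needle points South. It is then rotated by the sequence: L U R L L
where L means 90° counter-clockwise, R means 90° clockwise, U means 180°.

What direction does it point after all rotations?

Start: South
  L (left (90° counter-clockwise)) -> East
  U (U-turn (180°)) -> West
  R (right (90° clockwise)) -> North
  L (left (90° counter-clockwise)) -> West
  L (left (90° counter-clockwise)) -> South
Final: South

Answer: Final heading: South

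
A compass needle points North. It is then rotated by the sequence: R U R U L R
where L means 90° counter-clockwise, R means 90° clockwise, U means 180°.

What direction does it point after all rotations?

Start: North
  R (right (90° clockwise)) -> East
  U (U-turn (180°)) -> West
  R (right (90° clockwise)) -> North
  U (U-turn (180°)) -> South
  L (left (90° counter-clockwise)) -> East
  R (right (90° clockwise)) -> South
Final: South

Answer: Final heading: South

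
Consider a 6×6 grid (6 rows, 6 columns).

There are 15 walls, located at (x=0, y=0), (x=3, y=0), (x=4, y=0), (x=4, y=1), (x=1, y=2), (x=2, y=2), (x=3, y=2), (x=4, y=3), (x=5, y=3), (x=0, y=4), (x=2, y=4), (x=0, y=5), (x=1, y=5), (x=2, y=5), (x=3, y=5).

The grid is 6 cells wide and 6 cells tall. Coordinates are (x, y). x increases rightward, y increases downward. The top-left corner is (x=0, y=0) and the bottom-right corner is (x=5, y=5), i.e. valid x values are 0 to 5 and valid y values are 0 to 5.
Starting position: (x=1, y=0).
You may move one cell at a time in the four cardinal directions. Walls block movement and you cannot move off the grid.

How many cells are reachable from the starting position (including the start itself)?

Answer: Reachable cells: 17

Derivation:
BFS flood-fill from (x=1, y=0):
  Distance 0: (x=1, y=0)
  Distance 1: (x=2, y=0), (x=1, y=1)
  Distance 2: (x=0, y=1), (x=2, y=1)
  Distance 3: (x=3, y=1), (x=0, y=2)
  Distance 4: (x=0, y=3)
  Distance 5: (x=1, y=3)
  Distance 6: (x=2, y=3), (x=1, y=4)
  Distance 7: (x=3, y=3)
  Distance 8: (x=3, y=4)
  Distance 9: (x=4, y=4)
  Distance 10: (x=5, y=4), (x=4, y=5)
  Distance 11: (x=5, y=5)
Total reachable: 17 (grid has 21 open cells total)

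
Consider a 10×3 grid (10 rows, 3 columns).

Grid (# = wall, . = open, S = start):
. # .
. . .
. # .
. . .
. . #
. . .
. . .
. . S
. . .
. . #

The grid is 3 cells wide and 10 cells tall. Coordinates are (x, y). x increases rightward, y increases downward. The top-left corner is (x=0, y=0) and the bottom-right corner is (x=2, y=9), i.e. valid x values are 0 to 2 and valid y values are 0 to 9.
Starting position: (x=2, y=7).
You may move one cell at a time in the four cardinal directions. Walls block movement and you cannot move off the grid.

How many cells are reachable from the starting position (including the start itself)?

Answer: Reachable cells: 26

Derivation:
BFS flood-fill from (x=2, y=7):
  Distance 0: (x=2, y=7)
  Distance 1: (x=2, y=6), (x=1, y=7), (x=2, y=8)
  Distance 2: (x=2, y=5), (x=1, y=6), (x=0, y=7), (x=1, y=8)
  Distance 3: (x=1, y=5), (x=0, y=6), (x=0, y=8), (x=1, y=9)
  Distance 4: (x=1, y=4), (x=0, y=5), (x=0, y=9)
  Distance 5: (x=1, y=3), (x=0, y=4)
  Distance 6: (x=0, y=3), (x=2, y=3)
  Distance 7: (x=0, y=2), (x=2, y=2)
  Distance 8: (x=0, y=1), (x=2, y=1)
  Distance 9: (x=0, y=0), (x=2, y=0), (x=1, y=1)
Total reachable: 26 (grid has 26 open cells total)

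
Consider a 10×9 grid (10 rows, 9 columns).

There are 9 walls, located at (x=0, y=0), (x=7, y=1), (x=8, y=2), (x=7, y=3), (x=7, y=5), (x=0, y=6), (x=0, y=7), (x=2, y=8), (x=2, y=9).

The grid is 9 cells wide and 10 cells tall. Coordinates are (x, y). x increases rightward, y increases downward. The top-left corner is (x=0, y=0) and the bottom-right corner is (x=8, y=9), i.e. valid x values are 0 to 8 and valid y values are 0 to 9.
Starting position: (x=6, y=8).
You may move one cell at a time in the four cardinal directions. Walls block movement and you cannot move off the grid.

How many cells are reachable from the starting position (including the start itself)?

BFS flood-fill from (x=6, y=8):
  Distance 0: (x=6, y=8)
  Distance 1: (x=6, y=7), (x=5, y=8), (x=7, y=8), (x=6, y=9)
  Distance 2: (x=6, y=6), (x=5, y=7), (x=7, y=7), (x=4, y=8), (x=8, y=8), (x=5, y=9), (x=7, y=9)
  Distance 3: (x=6, y=5), (x=5, y=6), (x=7, y=6), (x=4, y=7), (x=8, y=7), (x=3, y=8), (x=4, y=9), (x=8, y=9)
  Distance 4: (x=6, y=4), (x=5, y=5), (x=4, y=6), (x=8, y=6), (x=3, y=7), (x=3, y=9)
  Distance 5: (x=6, y=3), (x=5, y=4), (x=7, y=4), (x=4, y=5), (x=8, y=5), (x=3, y=6), (x=2, y=7)
  Distance 6: (x=6, y=2), (x=5, y=3), (x=4, y=4), (x=8, y=4), (x=3, y=5), (x=2, y=6), (x=1, y=7)
  Distance 7: (x=6, y=1), (x=5, y=2), (x=7, y=2), (x=4, y=3), (x=8, y=3), (x=3, y=4), (x=2, y=5), (x=1, y=6), (x=1, y=8)
  Distance 8: (x=6, y=0), (x=5, y=1), (x=4, y=2), (x=3, y=3), (x=2, y=4), (x=1, y=5), (x=0, y=8), (x=1, y=9)
  Distance 9: (x=5, y=0), (x=7, y=0), (x=4, y=1), (x=3, y=2), (x=2, y=3), (x=1, y=4), (x=0, y=5), (x=0, y=9)
  Distance 10: (x=4, y=0), (x=8, y=0), (x=3, y=1), (x=2, y=2), (x=1, y=3), (x=0, y=4)
  Distance 11: (x=3, y=0), (x=2, y=1), (x=8, y=1), (x=1, y=2), (x=0, y=3)
  Distance 12: (x=2, y=0), (x=1, y=1), (x=0, y=2)
  Distance 13: (x=1, y=0), (x=0, y=1)
Total reachable: 81 (grid has 81 open cells total)

Answer: Reachable cells: 81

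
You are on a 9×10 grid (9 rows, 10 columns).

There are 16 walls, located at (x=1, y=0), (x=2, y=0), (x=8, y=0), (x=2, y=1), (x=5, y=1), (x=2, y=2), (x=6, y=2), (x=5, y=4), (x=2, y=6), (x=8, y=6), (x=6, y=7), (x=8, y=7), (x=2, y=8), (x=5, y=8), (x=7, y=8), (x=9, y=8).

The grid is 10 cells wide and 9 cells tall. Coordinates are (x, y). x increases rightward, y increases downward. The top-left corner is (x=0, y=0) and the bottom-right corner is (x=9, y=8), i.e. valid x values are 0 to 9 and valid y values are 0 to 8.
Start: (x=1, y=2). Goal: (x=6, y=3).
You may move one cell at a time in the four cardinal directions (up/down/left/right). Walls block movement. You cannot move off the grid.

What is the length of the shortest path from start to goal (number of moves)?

BFS from (x=1, y=2) until reaching (x=6, y=3):
  Distance 0: (x=1, y=2)
  Distance 1: (x=1, y=1), (x=0, y=2), (x=1, y=3)
  Distance 2: (x=0, y=1), (x=0, y=3), (x=2, y=3), (x=1, y=4)
  Distance 3: (x=0, y=0), (x=3, y=3), (x=0, y=4), (x=2, y=4), (x=1, y=5)
  Distance 4: (x=3, y=2), (x=4, y=3), (x=3, y=4), (x=0, y=5), (x=2, y=5), (x=1, y=6)
  Distance 5: (x=3, y=1), (x=4, y=2), (x=5, y=3), (x=4, y=4), (x=3, y=5), (x=0, y=6), (x=1, y=7)
  Distance 6: (x=3, y=0), (x=4, y=1), (x=5, y=2), (x=6, y=3), (x=4, y=5), (x=3, y=6), (x=0, y=7), (x=2, y=7), (x=1, y=8)  <- goal reached here
One shortest path (6 moves): (x=1, y=2) -> (x=1, y=3) -> (x=2, y=3) -> (x=3, y=3) -> (x=4, y=3) -> (x=5, y=3) -> (x=6, y=3)

Answer: Shortest path length: 6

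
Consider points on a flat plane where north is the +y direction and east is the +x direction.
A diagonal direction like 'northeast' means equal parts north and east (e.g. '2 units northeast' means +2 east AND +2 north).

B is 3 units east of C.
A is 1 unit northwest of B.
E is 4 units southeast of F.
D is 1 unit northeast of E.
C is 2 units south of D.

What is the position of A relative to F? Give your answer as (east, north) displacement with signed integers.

Place F at the origin (east=0, north=0).
  E is 4 units southeast of F: delta (east=+4, north=-4); E at (east=4, north=-4).
  D is 1 unit northeast of E: delta (east=+1, north=+1); D at (east=5, north=-3).
  C is 2 units south of D: delta (east=+0, north=-2); C at (east=5, north=-5).
  B is 3 units east of C: delta (east=+3, north=+0); B at (east=8, north=-5).
  A is 1 unit northwest of B: delta (east=-1, north=+1); A at (east=7, north=-4).
Therefore A relative to F: (east=7, north=-4).

Answer: A is at (east=7, north=-4) relative to F.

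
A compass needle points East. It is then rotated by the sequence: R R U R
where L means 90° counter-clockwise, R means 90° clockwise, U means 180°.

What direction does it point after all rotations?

Answer: Final heading: South

Derivation:
Start: East
  R (right (90° clockwise)) -> South
  R (right (90° clockwise)) -> West
  U (U-turn (180°)) -> East
  R (right (90° clockwise)) -> South
Final: South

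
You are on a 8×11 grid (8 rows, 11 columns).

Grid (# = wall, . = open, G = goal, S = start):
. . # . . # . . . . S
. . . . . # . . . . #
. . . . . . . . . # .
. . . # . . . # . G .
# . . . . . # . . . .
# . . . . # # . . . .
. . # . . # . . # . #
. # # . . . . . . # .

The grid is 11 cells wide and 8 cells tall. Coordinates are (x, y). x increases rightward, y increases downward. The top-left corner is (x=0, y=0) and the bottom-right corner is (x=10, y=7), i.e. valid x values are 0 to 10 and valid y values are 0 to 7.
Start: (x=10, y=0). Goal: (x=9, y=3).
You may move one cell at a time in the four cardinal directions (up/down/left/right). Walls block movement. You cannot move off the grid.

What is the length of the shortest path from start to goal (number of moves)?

Answer: Shortest path length: 6

Derivation:
BFS from (x=10, y=0) until reaching (x=9, y=3):
  Distance 0: (x=10, y=0)
  Distance 1: (x=9, y=0)
  Distance 2: (x=8, y=0), (x=9, y=1)
  Distance 3: (x=7, y=0), (x=8, y=1)
  Distance 4: (x=6, y=0), (x=7, y=1), (x=8, y=2)
  Distance 5: (x=6, y=1), (x=7, y=2), (x=8, y=3)
  Distance 6: (x=6, y=2), (x=9, y=3), (x=8, y=4)  <- goal reached here
One shortest path (6 moves): (x=10, y=0) -> (x=9, y=0) -> (x=8, y=0) -> (x=8, y=1) -> (x=8, y=2) -> (x=8, y=3) -> (x=9, y=3)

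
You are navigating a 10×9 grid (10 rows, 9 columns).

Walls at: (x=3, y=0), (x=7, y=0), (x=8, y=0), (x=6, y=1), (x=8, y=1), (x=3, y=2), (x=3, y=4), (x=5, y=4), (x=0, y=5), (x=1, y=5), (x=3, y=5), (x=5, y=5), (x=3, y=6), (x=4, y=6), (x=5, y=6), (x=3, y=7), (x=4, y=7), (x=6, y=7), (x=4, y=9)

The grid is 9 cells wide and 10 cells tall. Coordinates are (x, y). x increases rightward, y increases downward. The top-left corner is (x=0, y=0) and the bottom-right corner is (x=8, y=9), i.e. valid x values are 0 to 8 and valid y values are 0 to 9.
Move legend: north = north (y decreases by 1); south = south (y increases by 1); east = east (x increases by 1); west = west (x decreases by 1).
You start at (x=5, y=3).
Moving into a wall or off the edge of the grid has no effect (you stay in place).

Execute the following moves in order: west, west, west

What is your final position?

Answer: Final position: (x=2, y=3)

Derivation:
Start: (x=5, y=3)
  west (west): (x=5, y=3) -> (x=4, y=3)
  west (west): (x=4, y=3) -> (x=3, y=3)
  west (west): (x=3, y=3) -> (x=2, y=3)
Final: (x=2, y=3)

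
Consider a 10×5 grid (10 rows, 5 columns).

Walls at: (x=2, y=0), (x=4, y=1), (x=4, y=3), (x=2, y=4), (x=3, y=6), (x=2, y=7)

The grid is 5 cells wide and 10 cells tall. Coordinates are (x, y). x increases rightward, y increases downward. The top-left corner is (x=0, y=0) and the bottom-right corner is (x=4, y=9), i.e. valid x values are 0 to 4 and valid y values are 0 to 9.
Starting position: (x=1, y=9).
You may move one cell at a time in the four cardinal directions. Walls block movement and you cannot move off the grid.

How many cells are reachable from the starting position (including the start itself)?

BFS flood-fill from (x=1, y=9):
  Distance 0: (x=1, y=9)
  Distance 1: (x=1, y=8), (x=0, y=9), (x=2, y=9)
  Distance 2: (x=1, y=7), (x=0, y=8), (x=2, y=8), (x=3, y=9)
  Distance 3: (x=1, y=6), (x=0, y=7), (x=3, y=8), (x=4, y=9)
  Distance 4: (x=1, y=5), (x=0, y=6), (x=2, y=6), (x=3, y=7), (x=4, y=8)
  Distance 5: (x=1, y=4), (x=0, y=5), (x=2, y=5), (x=4, y=7)
  Distance 6: (x=1, y=3), (x=0, y=4), (x=3, y=5), (x=4, y=6)
  Distance 7: (x=1, y=2), (x=0, y=3), (x=2, y=3), (x=3, y=4), (x=4, y=5)
  Distance 8: (x=1, y=1), (x=0, y=2), (x=2, y=2), (x=3, y=3), (x=4, y=4)
  Distance 9: (x=1, y=0), (x=0, y=1), (x=2, y=1), (x=3, y=2)
  Distance 10: (x=0, y=0), (x=3, y=1), (x=4, y=2)
  Distance 11: (x=3, y=0)
  Distance 12: (x=4, y=0)
Total reachable: 44 (grid has 44 open cells total)

Answer: Reachable cells: 44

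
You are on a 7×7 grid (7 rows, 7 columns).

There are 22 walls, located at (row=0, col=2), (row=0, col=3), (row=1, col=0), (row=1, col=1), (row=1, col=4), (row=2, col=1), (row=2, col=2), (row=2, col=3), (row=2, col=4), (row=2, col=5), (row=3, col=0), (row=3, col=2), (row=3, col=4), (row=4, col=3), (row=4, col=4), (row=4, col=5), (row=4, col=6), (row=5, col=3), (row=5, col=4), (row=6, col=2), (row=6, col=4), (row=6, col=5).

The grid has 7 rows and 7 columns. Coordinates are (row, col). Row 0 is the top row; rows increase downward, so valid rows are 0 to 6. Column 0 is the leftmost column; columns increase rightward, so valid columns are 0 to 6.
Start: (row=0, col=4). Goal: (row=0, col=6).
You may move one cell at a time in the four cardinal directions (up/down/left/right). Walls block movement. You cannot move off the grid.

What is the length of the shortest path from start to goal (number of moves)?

BFS from (row=0, col=4) until reaching (row=0, col=6):
  Distance 0: (row=0, col=4)
  Distance 1: (row=0, col=5)
  Distance 2: (row=0, col=6), (row=1, col=5)  <- goal reached here
One shortest path (2 moves): (row=0, col=4) -> (row=0, col=5) -> (row=0, col=6)

Answer: Shortest path length: 2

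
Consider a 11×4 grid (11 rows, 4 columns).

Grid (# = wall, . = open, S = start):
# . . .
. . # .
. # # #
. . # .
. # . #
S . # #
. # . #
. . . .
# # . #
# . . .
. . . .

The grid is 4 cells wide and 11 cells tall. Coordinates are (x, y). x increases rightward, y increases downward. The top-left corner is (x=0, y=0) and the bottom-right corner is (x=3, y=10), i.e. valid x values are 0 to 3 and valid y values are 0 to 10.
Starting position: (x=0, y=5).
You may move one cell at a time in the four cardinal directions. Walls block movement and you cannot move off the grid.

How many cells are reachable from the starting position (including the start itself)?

Answer: Reachable cells: 26

Derivation:
BFS flood-fill from (x=0, y=5):
  Distance 0: (x=0, y=5)
  Distance 1: (x=0, y=4), (x=1, y=5), (x=0, y=6)
  Distance 2: (x=0, y=3), (x=0, y=7)
  Distance 3: (x=0, y=2), (x=1, y=3), (x=1, y=7)
  Distance 4: (x=0, y=1), (x=2, y=7)
  Distance 5: (x=1, y=1), (x=2, y=6), (x=3, y=7), (x=2, y=8)
  Distance 6: (x=1, y=0), (x=2, y=9)
  Distance 7: (x=2, y=0), (x=1, y=9), (x=3, y=9), (x=2, y=10)
  Distance 8: (x=3, y=0), (x=1, y=10), (x=3, y=10)
  Distance 9: (x=3, y=1), (x=0, y=10)
Total reachable: 26 (grid has 28 open cells total)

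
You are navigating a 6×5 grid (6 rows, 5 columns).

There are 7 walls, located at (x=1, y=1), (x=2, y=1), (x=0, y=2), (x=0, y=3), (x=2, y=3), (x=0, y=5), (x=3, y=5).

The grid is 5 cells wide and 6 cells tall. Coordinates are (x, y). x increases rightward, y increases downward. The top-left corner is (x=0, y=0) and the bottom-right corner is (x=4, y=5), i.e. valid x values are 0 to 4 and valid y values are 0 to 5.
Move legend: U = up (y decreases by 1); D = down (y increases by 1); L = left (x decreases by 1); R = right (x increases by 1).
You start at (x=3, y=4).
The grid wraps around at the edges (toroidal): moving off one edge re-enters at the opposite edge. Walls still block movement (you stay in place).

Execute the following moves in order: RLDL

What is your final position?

Answer: Final position: (x=2, y=4)

Derivation:
Start: (x=3, y=4)
  R (right): (x=3, y=4) -> (x=4, y=4)
  L (left): (x=4, y=4) -> (x=3, y=4)
  D (down): blocked, stay at (x=3, y=4)
  L (left): (x=3, y=4) -> (x=2, y=4)
Final: (x=2, y=4)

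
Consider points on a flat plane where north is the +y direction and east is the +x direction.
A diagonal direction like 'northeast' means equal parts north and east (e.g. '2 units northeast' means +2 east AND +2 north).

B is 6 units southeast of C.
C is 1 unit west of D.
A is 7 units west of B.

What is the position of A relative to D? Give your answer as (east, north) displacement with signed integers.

Answer: A is at (east=-2, north=-6) relative to D.

Derivation:
Place D at the origin (east=0, north=0).
  C is 1 unit west of D: delta (east=-1, north=+0); C at (east=-1, north=0).
  B is 6 units southeast of C: delta (east=+6, north=-6); B at (east=5, north=-6).
  A is 7 units west of B: delta (east=-7, north=+0); A at (east=-2, north=-6).
Therefore A relative to D: (east=-2, north=-6).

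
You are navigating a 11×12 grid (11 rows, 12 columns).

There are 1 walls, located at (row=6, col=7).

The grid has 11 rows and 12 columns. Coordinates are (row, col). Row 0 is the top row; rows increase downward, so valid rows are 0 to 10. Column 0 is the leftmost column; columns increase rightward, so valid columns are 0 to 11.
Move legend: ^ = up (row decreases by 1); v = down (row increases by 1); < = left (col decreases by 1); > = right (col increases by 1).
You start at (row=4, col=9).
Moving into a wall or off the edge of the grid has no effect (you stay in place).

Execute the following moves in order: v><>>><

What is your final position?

Start: (row=4, col=9)
  v (down): (row=4, col=9) -> (row=5, col=9)
  > (right): (row=5, col=9) -> (row=5, col=10)
  < (left): (row=5, col=10) -> (row=5, col=9)
  > (right): (row=5, col=9) -> (row=5, col=10)
  > (right): (row=5, col=10) -> (row=5, col=11)
  > (right): blocked, stay at (row=5, col=11)
  < (left): (row=5, col=11) -> (row=5, col=10)
Final: (row=5, col=10)

Answer: Final position: (row=5, col=10)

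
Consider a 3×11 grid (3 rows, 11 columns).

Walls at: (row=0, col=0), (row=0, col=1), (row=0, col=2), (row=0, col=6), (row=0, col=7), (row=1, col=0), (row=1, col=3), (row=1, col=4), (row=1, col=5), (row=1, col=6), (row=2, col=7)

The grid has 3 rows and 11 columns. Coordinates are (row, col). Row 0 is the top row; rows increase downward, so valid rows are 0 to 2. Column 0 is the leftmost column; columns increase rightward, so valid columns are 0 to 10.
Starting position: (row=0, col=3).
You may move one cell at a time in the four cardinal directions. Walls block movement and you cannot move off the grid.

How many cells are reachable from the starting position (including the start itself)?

BFS flood-fill from (row=0, col=3):
  Distance 0: (row=0, col=3)
  Distance 1: (row=0, col=4)
  Distance 2: (row=0, col=5)
Total reachable: 3 (grid has 22 open cells total)

Answer: Reachable cells: 3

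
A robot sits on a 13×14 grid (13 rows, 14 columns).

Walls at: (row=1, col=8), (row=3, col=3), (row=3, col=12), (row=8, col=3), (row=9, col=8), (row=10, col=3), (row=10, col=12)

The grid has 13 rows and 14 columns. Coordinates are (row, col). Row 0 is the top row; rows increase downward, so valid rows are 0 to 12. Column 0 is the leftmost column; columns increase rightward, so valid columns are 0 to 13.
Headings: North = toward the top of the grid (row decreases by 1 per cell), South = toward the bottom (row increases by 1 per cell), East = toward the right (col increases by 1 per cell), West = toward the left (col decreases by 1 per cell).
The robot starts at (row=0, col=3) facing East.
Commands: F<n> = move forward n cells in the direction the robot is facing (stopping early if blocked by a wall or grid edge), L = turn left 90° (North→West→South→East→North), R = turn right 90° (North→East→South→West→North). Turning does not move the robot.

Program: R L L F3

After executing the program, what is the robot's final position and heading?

Answer: Final position: (row=0, col=3), facing North

Derivation:
Start: (row=0, col=3), facing East
  R: turn right, now facing South
  L: turn left, now facing East
  L: turn left, now facing North
  F3: move forward 0/3 (blocked), now at (row=0, col=3)
Final: (row=0, col=3), facing North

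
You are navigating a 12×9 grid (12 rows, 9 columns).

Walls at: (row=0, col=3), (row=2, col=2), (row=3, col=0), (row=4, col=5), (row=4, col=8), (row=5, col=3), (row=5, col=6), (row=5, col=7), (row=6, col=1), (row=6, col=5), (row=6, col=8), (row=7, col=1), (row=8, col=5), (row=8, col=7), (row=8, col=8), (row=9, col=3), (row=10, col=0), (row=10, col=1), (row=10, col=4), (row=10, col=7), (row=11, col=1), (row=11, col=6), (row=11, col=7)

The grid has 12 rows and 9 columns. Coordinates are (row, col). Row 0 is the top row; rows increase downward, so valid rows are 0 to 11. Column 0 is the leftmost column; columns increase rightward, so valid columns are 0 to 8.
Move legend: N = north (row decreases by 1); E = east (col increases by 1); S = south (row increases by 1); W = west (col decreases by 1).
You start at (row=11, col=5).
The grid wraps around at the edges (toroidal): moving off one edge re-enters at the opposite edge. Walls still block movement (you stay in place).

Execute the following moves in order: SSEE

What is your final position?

Answer: Final position: (row=1, col=7)

Derivation:
Start: (row=11, col=5)
  S (south): (row=11, col=5) -> (row=0, col=5)
  S (south): (row=0, col=5) -> (row=1, col=5)
  E (east): (row=1, col=5) -> (row=1, col=6)
  E (east): (row=1, col=6) -> (row=1, col=7)
Final: (row=1, col=7)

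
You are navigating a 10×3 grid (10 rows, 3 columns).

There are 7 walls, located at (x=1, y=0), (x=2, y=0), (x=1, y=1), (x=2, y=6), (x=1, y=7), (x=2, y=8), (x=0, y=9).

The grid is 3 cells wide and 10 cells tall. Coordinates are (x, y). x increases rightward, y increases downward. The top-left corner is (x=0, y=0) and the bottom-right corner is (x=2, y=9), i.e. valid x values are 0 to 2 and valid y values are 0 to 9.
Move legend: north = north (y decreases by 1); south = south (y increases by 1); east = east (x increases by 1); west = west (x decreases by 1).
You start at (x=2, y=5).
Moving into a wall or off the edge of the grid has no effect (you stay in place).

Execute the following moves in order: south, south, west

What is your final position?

Start: (x=2, y=5)
  south (south): blocked, stay at (x=2, y=5)
  south (south): blocked, stay at (x=2, y=5)
  west (west): (x=2, y=5) -> (x=1, y=5)
Final: (x=1, y=5)

Answer: Final position: (x=1, y=5)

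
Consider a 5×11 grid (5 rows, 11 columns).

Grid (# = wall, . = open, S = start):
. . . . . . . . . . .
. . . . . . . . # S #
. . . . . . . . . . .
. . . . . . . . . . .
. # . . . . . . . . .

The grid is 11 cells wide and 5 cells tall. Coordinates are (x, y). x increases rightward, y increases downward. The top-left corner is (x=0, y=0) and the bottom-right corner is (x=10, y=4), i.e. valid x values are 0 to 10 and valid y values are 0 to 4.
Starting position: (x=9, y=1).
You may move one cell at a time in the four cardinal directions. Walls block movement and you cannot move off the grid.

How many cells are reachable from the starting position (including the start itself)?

Answer: Reachable cells: 52

Derivation:
BFS flood-fill from (x=9, y=1):
  Distance 0: (x=9, y=1)
  Distance 1: (x=9, y=0), (x=9, y=2)
  Distance 2: (x=8, y=0), (x=10, y=0), (x=8, y=2), (x=10, y=2), (x=9, y=3)
  Distance 3: (x=7, y=0), (x=7, y=2), (x=8, y=3), (x=10, y=3), (x=9, y=4)
  Distance 4: (x=6, y=0), (x=7, y=1), (x=6, y=2), (x=7, y=3), (x=8, y=4), (x=10, y=4)
  Distance 5: (x=5, y=0), (x=6, y=1), (x=5, y=2), (x=6, y=3), (x=7, y=4)
  Distance 6: (x=4, y=0), (x=5, y=1), (x=4, y=2), (x=5, y=3), (x=6, y=4)
  Distance 7: (x=3, y=0), (x=4, y=1), (x=3, y=2), (x=4, y=3), (x=5, y=4)
  Distance 8: (x=2, y=0), (x=3, y=1), (x=2, y=2), (x=3, y=3), (x=4, y=4)
  Distance 9: (x=1, y=0), (x=2, y=1), (x=1, y=2), (x=2, y=3), (x=3, y=4)
  Distance 10: (x=0, y=0), (x=1, y=1), (x=0, y=2), (x=1, y=3), (x=2, y=4)
  Distance 11: (x=0, y=1), (x=0, y=3)
  Distance 12: (x=0, y=4)
Total reachable: 52 (grid has 52 open cells total)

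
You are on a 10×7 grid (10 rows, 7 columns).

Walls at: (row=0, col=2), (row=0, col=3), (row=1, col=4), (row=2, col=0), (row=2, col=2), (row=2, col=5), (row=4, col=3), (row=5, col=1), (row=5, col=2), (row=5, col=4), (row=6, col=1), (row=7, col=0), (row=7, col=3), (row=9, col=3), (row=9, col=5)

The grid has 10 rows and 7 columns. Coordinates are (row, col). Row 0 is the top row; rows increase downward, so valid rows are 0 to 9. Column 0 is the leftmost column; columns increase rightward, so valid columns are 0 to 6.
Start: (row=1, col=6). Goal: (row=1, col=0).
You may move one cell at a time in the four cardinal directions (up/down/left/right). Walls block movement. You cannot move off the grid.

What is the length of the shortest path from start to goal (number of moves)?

BFS from (row=1, col=6) until reaching (row=1, col=0):
  Distance 0: (row=1, col=6)
  Distance 1: (row=0, col=6), (row=1, col=5), (row=2, col=6)
  Distance 2: (row=0, col=5), (row=3, col=6)
  Distance 3: (row=0, col=4), (row=3, col=5), (row=4, col=6)
  Distance 4: (row=3, col=4), (row=4, col=5), (row=5, col=6)
  Distance 5: (row=2, col=4), (row=3, col=3), (row=4, col=4), (row=5, col=5), (row=6, col=6)
  Distance 6: (row=2, col=3), (row=3, col=2), (row=6, col=5), (row=7, col=6)
  Distance 7: (row=1, col=3), (row=3, col=1), (row=4, col=2), (row=6, col=4), (row=7, col=5), (row=8, col=6)
  Distance 8: (row=1, col=2), (row=2, col=1), (row=3, col=0), (row=4, col=1), (row=6, col=3), (row=7, col=4), (row=8, col=5), (row=9, col=6)
  Distance 9: (row=1, col=1), (row=4, col=0), (row=5, col=3), (row=6, col=2), (row=8, col=4)
  Distance 10: (row=0, col=1), (row=1, col=0), (row=5, col=0), (row=7, col=2), (row=8, col=3), (row=9, col=4)  <- goal reached here
One shortest path (10 moves): (row=1, col=6) -> (row=2, col=6) -> (row=3, col=6) -> (row=3, col=5) -> (row=3, col=4) -> (row=3, col=3) -> (row=3, col=2) -> (row=3, col=1) -> (row=2, col=1) -> (row=1, col=1) -> (row=1, col=0)

Answer: Shortest path length: 10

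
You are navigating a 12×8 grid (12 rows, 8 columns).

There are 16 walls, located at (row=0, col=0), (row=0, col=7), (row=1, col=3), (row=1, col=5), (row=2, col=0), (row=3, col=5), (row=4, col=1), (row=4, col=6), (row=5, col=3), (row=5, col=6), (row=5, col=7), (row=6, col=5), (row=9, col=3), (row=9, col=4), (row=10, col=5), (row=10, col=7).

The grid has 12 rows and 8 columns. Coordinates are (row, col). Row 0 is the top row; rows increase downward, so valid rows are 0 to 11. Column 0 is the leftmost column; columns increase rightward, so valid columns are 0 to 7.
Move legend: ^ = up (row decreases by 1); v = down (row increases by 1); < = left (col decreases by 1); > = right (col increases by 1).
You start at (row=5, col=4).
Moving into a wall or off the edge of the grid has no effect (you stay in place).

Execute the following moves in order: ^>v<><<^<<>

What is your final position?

Start: (row=5, col=4)
  ^ (up): (row=5, col=4) -> (row=4, col=4)
  > (right): (row=4, col=4) -> (row=4, col=5)
  v (down): (row=4, col=5) -> (row=5, col=5)
  < (left): (row=5, col=5) -> (row=5, col=4)
  > (right): (row=5, col=4) -> (row=5, col=5)
  < (left): (row=5, col=5) -> (row=5, col=4)
  < (left): blocked, stay at (row=5, col=4)
  ^ (up): (row=5, col=4) -> (row=4, col=4)
  < (left): (row=4, col=4) -> (row=4, col=3)
  < (left): (row=4, col=3) -> (row=4, col=2)
  > (right): (row=4, col=2) -> (row=4, col=3)
Final: (row=4, col=3)

Answer: Final position: (row=4, col=3)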